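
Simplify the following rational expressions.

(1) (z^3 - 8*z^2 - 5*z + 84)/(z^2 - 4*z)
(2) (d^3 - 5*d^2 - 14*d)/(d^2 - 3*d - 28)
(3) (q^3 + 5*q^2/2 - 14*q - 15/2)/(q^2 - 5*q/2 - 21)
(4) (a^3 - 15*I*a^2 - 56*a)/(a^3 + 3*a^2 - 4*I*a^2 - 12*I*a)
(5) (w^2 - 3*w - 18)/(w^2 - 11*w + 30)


(1) = (z^2 - 4*z - 21)/z
(2) = (d^2 + 2*d)/(d + 4)
(3) = (2*q^3 + 5*q^2 - 28*q - 15)/(2*q^2 - 5*q - 42)
(4) = (a^2 - 15*I*a - 56)/(a^2 + a*(3 - 4*I) - 12*I)
(5) = (w + 3)/(w - 5)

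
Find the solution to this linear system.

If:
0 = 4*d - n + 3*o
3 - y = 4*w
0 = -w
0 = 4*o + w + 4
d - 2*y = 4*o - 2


Then:
d = 0
n = -3
o = -1
w = 0
y = 3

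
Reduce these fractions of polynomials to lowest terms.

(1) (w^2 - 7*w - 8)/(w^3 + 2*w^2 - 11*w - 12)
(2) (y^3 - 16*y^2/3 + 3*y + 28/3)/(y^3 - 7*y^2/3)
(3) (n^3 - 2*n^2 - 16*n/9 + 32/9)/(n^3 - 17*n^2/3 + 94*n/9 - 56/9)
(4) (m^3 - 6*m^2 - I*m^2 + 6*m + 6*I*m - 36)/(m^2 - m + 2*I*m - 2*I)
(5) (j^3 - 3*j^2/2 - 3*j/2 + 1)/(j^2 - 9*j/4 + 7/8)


(1) = (w - 8)/(w^2 + w - 12)
(2) = (y^2 - 3*y - 4)/y^2
(3) = (3*n + 4)/(3*n - 7)
(4) = (m^2 + m*(-6 - 3*I) + 18*I)/(m - 1)
(5) = (4*j^2 - 4*j - 8)/(4*j - 7)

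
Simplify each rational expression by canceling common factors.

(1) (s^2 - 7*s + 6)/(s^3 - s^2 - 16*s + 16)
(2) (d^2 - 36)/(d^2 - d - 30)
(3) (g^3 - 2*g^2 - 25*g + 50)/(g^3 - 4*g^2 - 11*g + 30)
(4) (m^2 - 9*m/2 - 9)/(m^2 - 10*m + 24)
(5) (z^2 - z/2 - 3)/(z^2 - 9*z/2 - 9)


(1) = (s - 6)/(s^2 - 16)
(2) = (d + 6)/(d + 5)
(3) = (g + 5)/(g + 3)
(4) = (2*m + 3)/(2*m - 8)
(5) = (z - 2)/(z - 6)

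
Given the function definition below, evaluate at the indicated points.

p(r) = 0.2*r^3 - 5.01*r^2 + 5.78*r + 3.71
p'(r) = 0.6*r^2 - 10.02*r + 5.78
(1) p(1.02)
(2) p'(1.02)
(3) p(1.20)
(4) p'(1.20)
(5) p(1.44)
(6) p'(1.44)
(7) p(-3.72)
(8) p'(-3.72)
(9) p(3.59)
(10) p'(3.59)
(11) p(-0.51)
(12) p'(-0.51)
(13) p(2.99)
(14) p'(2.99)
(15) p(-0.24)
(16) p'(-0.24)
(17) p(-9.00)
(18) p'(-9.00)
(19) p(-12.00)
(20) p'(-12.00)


(1) = 4.61
(2) = -3.82
(3) = 3.78
(4) = -5.38
(5) = 2.24
(6) = -7.40
(7) = -97.42
(8) = 51.36
(9) = -30.86
(10) = -22.46
(11) = -0.57
(12) = 11.05
(13) = -18.45
(14) = -18.82
(15) = 2.03
(16) = 8.22
(17) = -599.92
(18) = 144.56
(19) = -1132.69
(20) = 212.42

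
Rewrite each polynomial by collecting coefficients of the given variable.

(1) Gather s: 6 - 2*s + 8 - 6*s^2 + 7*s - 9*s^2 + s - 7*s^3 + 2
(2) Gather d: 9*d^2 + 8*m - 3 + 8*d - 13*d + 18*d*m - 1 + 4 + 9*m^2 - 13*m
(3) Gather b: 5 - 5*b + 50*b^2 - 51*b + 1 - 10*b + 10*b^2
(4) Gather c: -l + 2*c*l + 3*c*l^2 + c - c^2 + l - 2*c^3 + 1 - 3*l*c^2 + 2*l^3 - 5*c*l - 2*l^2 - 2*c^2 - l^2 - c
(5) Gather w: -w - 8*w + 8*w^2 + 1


(1) = -7*s^3 - 15*s^2 + 6*s + 16
(2) = 9*d^2 + d*(18*m - 5) + 9*m^2 - 5*m
(3) = 60*b^2 - 66*b + 6
(4) = -2*c^3 + c^2*(-3*l - 3) + c*(3*l^2 - 3*l) + 2*l^3 - 3*l^2 + 1
(5) = 8*w^2 - 9*w + 1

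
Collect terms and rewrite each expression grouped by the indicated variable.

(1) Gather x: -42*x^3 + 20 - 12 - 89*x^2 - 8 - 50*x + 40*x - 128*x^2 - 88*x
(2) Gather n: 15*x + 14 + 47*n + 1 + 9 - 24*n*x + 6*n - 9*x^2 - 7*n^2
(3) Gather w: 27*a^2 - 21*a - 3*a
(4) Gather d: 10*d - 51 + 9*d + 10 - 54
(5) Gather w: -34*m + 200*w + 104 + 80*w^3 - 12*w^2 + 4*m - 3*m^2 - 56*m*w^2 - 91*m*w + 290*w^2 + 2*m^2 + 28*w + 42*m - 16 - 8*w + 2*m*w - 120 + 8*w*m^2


(1) = -42*x^3 - 217*x^2 - 98*x
(2) = -7*n^2 + n*(53 - 24*x) - 9*x^2 + 15*x + 24
(3) = 27*a^2 - 24*a
(4) = 19*d - 95
(5) = -m^2 + 12*m + 80*w^3 + w^2*(278 - 56*m) + w*(8*m^2 - 89*m + 220) - 32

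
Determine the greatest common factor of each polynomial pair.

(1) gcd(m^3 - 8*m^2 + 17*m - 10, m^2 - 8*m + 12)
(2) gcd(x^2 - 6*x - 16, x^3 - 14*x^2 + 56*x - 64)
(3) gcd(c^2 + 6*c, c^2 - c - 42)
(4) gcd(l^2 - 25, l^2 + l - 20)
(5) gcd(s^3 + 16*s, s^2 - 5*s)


(1) = m - 2
(2) = x - 8
(3) = c + 6
(4) = gcd((l - 5)*(l + 5), (l - 4)*(l + 5)) = l + 5
(5) = s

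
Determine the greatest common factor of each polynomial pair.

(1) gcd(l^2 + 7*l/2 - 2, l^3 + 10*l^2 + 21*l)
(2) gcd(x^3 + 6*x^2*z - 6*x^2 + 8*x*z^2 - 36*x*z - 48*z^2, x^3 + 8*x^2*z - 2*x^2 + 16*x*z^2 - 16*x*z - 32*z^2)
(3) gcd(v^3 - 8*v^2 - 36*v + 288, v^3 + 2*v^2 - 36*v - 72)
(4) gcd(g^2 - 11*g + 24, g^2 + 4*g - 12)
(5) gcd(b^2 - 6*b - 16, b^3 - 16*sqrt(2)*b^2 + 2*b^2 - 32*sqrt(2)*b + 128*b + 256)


(1) = 1
(2) = x + 4*z
(3) = v^2 - 36
(4) = 1
(5) = b + 2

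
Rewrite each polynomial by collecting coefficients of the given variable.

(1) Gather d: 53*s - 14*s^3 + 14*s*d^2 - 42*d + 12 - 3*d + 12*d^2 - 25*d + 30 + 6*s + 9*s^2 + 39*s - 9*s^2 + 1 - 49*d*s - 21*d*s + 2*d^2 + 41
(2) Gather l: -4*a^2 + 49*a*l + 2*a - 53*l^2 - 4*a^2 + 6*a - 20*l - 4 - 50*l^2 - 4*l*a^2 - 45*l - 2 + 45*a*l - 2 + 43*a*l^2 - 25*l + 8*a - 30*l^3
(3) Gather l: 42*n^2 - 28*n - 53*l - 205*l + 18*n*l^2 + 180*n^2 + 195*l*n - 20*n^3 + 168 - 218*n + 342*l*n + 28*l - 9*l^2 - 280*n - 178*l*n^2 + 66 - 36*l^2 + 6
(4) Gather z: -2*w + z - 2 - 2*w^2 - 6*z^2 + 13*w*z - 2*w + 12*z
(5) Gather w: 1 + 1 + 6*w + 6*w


(1) = d^2*(14*s + 14) + d*(-70*s - 70) - 14*s^3 + 98*s + 84
(2) = -8*a^2 + 16*a - 30*l^3 + l^2*(43*a - 103) + l*(-4*a^2 + 94*a - 90) - 8
(3) = l^2*(18*n - 45) + l*(-178*n^2 + 537*n - 230) - 20*n^3 + 222*n^2 - 526*n + 240
(4) = -2*w^2 - 4*w - 6*z^2 + z*(13*w + 13) - 2
(5) = 12*w + 2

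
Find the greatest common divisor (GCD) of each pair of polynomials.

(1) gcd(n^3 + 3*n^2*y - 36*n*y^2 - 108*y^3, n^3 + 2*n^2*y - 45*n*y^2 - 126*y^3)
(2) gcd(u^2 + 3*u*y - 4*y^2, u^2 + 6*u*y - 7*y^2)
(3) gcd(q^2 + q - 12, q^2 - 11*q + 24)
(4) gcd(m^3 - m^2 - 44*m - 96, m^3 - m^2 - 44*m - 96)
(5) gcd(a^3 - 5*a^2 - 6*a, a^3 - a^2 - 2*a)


(1) = n^2 + 9*n*y + 18*y^2
(2) = gcd((u - y)*(u + 4*y), (u - y)*(u + 7*y)) = -u + y
(3) = gcd((q - 3)*(q + 4), (q - 8)*(q - 3)) = q - 3
(4) = m^3 - m^2 - 44*m - 96
(5) = a^2 + a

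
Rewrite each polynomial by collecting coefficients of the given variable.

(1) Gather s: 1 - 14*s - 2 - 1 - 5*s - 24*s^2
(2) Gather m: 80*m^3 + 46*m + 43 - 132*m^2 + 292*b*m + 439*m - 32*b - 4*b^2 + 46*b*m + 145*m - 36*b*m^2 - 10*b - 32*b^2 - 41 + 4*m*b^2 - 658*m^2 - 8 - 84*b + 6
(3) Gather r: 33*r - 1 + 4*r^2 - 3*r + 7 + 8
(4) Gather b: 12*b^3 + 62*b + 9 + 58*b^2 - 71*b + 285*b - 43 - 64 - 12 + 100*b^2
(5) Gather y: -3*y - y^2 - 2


(1) = -24*s^2 - 19*s - 2
(2) = -36*b^2 - 126*b + 80*m^3 + m^2*(-36*b - 790) + m*(4*b^2 + 338*b + 630)
(3) = 4*r^2 + 30*r + 14
(4) = 12*b^3 + 158*b^2 + 276*b - 110
(5) = -y^2 - 3*y - 2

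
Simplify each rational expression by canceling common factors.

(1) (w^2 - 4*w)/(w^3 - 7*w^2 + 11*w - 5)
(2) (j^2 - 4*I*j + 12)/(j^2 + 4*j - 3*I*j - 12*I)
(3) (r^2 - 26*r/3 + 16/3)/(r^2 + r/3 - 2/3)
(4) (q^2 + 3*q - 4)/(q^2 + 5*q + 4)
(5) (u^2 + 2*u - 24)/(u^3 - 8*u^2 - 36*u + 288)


(1) = (w^2 - 4*w)/(w^3 - 7*w^2 + 11*w - 5)
(2) = (j^2 - 4*I*j + 12)/(j^2 + j*(4 - 3*I) - 12*I)
(3) = (r - 8)/(r + 1)
(4) = (q - 1)/(q + 1)
(5) = (u - 4)/(u^2 - 14*u + 48)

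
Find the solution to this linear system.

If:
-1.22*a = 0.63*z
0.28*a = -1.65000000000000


Then:
a = -5.89
z = 11.41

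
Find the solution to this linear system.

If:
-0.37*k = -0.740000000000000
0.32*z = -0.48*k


Then:
k = 2.00
z = -3.00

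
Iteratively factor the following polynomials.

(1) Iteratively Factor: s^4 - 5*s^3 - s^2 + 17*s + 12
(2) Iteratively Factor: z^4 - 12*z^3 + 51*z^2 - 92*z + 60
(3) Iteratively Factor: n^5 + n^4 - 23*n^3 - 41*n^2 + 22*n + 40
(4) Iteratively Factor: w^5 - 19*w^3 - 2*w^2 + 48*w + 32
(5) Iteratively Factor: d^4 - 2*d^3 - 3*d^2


(1) = (s + 1)*(s^3 - 6*s^2 + 5*s + 12) = (s + 1)^2*(s^2 - 7*s + 12) = (s - 3)*(s + 1)^2*(s - 4)
(2) = (z - 2)*(z^3 - 10*z^2 + 31*z - 30) = (z - 2)^2*(z^2 - 8*z + 15) = (z - 5)*(z - 2)^2*(z - 3)
(3) = (n + 4)*(n^4 - 3*n^3 - 11*n^2 + 3*n + 10) = (n + 1)*(n + 4)*(n^3 - 4*n^2 - 7*n + 10) = (n - 1)*(n + 1)*(n + 4)*(n^2 - 3*n - 10) = (n - 5)*(n - 1)*(n + 1)*(n + 4)*(n + 2)
(4) = (w - 4)*(w^4 + 4*w^3 - 3*w^2 - 14*w - 8) = (w - 4)*(w + 1)*(w^3 + 3*w^2 - 6*w - 8) = (w - 4)*(w - 2)*(w + 1)*(w^2 + 5*w + 4) = (w - 4)*(w - 2)*(w + 1)^2*(w + 4)
(5) = (d)*(d^3 - 2*d^2 - 3*d) = d^2*(d^2 - 2*d - 3) = d^2*(d - 3)*(d + 1)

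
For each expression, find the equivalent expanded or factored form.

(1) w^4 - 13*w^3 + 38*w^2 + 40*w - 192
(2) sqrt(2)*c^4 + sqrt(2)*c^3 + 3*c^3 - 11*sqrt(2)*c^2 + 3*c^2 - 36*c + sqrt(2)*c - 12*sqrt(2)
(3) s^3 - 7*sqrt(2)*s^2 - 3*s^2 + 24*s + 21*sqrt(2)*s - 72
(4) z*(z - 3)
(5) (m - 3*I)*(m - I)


(1) = (w - 8)*(w - 4)*(w - 3)*(w + 2)
(2) = (c - 3)*(c + 4)*(c + sqrt(2))*(sqrt(2)*c + 1)
(3) = (s - 3)*(s - 4*sqrt(2))*(s - 3*sqrt(2))
(4) = z^2 - 3*z
(5) = m^2 - 4*I*m - 3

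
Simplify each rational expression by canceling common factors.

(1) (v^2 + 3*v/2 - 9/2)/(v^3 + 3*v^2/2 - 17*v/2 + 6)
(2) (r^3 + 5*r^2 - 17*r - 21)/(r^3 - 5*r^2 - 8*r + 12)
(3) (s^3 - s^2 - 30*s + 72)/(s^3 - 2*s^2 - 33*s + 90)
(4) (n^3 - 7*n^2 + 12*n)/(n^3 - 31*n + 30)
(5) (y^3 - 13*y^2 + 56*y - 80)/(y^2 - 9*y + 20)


(1) = (v + 3)/(v^2 + 3*v - 4)
(2) = (r^3 + 5*r^2 - 17*r - 21)/(r^3 - 5*r^2 - 8*r + 12)
(3) = (s - 4)/(s - 5)
(4) = (n^3 - 7*n^2 + 12*n)/(n^3 - 31*n + 30)
(5) = y - 4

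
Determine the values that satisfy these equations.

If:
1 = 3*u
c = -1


Then:
c = -1
u = 1/3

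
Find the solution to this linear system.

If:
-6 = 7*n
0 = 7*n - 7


Then:
No Solution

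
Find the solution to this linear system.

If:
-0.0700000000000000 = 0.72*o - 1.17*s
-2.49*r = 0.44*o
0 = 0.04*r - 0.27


Then:
o = -38.20
r = 6.75
s = -23.45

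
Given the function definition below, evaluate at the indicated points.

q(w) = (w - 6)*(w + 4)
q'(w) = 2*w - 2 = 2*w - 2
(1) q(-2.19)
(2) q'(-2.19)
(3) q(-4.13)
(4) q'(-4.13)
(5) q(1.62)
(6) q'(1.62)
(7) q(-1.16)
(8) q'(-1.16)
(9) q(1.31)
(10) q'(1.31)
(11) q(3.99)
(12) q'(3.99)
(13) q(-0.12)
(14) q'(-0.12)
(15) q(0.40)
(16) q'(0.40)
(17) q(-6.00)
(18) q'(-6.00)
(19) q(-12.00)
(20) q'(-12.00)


(1) = -14.82
(2) = -6.38
(3) = 1.32
(4) = -10.26
(5) = -24.62
(6) = 1.24
(7) = -20.33
(8) = -4.32
(9) = -24.90
(10) = 0.62
(11) = -16.06
(12) = 5.98
(13) = -23.75
(14) = -2.24
(15) = -24.64
(16) = -1.20
(17) = 24.00
(18) = -14.00
(19) = 144.00
(20) = -26.00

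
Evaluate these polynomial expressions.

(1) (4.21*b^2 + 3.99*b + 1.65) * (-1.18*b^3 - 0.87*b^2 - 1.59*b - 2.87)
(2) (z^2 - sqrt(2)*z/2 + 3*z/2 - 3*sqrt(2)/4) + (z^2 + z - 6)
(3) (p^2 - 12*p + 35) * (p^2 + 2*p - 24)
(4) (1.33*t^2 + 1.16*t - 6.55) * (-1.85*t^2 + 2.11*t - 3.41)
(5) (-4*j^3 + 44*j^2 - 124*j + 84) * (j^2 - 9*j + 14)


(1) = -4.9678*b^5 - 8.3709*b^4 - 12.1122*b^3 - 19.8623*b^2 - 14.0748*b - 4.7355
(2) = 2*z^2 - sqrt(2)*z/2 + 5*z/2 - 6 - 3*sqrt(2)/4
(3) = p^4 - 10*p^3 - 13*p^2 + 358*p - 840
(4) = -2.4605*t^4 + 0.6603*t^3 + 10.0298*t^2 - 17.7761*t + 22.3355
(5) = -4*j^5 + 80*j^4 - 576*j^3 + 1816*j^2 - 2492*j + 1176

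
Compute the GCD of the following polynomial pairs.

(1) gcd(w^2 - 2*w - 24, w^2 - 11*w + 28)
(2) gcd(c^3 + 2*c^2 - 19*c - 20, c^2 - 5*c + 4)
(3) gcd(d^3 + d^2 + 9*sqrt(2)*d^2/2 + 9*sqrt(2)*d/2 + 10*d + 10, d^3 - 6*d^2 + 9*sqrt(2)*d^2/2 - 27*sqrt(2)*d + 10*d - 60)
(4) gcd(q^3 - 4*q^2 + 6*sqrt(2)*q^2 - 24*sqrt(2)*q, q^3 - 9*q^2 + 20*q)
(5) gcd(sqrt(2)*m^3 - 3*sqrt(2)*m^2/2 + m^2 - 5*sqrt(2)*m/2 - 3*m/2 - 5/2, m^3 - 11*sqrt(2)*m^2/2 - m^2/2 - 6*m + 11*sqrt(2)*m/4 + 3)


(1) = gcd((w - 6)*(w + 4), (w - 7)*(w - 4)) = 1
(2) = c - 4
(3) = gcd((d + 1)*(d + 2*sqrt(2))*(d + 5*sqrt(2)/2), (d - 6)*(d + 2*sqrt(2))*(d + 5*sqrt(2)/2)) = d^2 + 9*sqrt(2)*d/2 + 10
(4) = gcd(q*(q - 4)*(q + 6*sqrt(2)), q*(q - 5)*(q - 4)) = q^2 - 4*q
(5) = m + sqrt(2)/2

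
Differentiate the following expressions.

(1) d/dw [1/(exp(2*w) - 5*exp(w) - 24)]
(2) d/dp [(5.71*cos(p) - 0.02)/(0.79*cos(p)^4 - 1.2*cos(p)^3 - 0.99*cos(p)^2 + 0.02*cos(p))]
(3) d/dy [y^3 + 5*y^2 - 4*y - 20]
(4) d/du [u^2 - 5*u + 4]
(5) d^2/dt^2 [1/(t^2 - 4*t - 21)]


(1) = (5 - 2*exp(w))*exp(w)/(-exp(2*w) + 5*exp(w) + 24)^2
(2) = (13.5327*cos(p)^4 - 13.7672*cos(p)^3 - 5.5809*cos(p)^2 + 0.0396*cos(p) - 0.0004)*sin(p)/((0.6241*cos(p)^6 - 1.896*cos(p)^5 - 0.1242*cos(p)^4 + 2.4076*cos(p)^3 + 0.9321*cos(p)^2 - 0.0396*cos(p) + 0.0004)*cos(p)^2)
(3) = 3*y^2 + 10*y - 4
(4) = 2*u - 5
(5) = 2*(t^2 - 4*t - 4*(t - 2)^2 - 21)/(-t^2 + 4*t + 21)^3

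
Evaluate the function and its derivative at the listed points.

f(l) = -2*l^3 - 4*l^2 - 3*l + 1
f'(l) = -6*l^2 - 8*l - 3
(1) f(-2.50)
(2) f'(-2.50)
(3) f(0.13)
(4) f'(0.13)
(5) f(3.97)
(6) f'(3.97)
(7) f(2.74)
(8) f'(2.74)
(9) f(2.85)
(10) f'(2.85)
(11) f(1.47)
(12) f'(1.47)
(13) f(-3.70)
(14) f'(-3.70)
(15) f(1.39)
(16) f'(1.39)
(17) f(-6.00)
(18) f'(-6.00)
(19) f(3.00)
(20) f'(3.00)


(1) = 14.75
(2) = -20.50
(3) = 0.54
(4) = -4.14
(5) = -199.10
(6) = -129.33
(7) = -78.39
(8) = -69.97
(9) = -86.34
(10) = -74.53
(11) = -18.41
(12) = -27.73
(13) = 58.65
(14) = -55.54
(15) = -16.27
(16) = -25.71
(17) = 307.00
(18) = -171.00
(19) = -98.00
(20) = -81.00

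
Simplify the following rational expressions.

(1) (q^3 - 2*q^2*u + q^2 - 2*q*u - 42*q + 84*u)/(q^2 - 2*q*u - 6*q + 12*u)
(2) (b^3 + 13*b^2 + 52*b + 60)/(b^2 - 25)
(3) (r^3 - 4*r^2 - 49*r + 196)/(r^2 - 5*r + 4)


(1) = q + 7
(2) = (b^2 + 8*b + 12)/(b - 5)
(3) = (r^2 - 49)/(r - 1)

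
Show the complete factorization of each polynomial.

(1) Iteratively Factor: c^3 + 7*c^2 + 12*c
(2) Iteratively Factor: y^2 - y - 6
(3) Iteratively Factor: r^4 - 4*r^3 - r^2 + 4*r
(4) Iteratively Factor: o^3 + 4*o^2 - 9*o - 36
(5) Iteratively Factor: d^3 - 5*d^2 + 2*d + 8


(1) = (c + 3)*(c^2 + 4*c) = (c + 3)*(c + 4)*(c)
(2) = (y + 2)*(y - 3)
(3) = (r - 1)*(r^3 - 3*r^2 - 4*r) = (r - 4)*(r - 1)*(r^2 + r) = (r - 4)*(r - 1)*(r + 1)*(r)
(4) = (o + 3)*(o^2 + o - 12) = (o + 3)*(o + 4)*(o - 3)
(5) = (d + 1)*(d^2 - 6*d + 8) = (d - 2)*(d + 1)*(d - 4)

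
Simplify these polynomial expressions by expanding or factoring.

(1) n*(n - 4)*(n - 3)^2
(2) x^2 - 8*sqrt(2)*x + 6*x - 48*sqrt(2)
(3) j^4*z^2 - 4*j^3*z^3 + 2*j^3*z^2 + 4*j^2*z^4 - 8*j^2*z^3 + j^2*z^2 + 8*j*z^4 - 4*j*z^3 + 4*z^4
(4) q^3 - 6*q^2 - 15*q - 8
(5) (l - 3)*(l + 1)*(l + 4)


(1) = n^4 - 10*n^3 + 33*n^2 - 36*n
(2) = (x + 6)*(x - 8*sqrt(2))
(3) = (j - 2*z)^2*(j*z + z)^2
(4) = (q - 8)*(q + 1)^2
(5) = l^3 + 2*l^2 - 11*l - 12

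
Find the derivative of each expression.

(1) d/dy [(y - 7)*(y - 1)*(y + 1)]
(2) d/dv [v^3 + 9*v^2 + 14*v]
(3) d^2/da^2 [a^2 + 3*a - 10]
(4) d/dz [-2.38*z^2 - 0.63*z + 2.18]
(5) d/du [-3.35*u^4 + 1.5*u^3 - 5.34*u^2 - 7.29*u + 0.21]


(1) = 3*y^2 - 14*y - 1
(2) = 3*v^2 + 18*v + 14
(3) = 2
(4) = -4.76*z - 0.63
(5) = -13.4*u^3 + 4.5*u^2 - 10.68*u - 7.29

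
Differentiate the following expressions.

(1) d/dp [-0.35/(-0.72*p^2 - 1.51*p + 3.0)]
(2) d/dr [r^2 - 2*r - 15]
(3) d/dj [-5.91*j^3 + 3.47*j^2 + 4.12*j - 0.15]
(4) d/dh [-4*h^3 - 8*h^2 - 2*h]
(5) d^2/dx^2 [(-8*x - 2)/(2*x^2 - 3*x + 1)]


(1) = (-0.504*p - 0.5285)/(0.72*p^2 + 1.51*p - 3.0)^2
(2) = 2*r - 2
(3) = -17.73*j^2 + 6.94*j + 4.12
(4) = -12*h^2 - 16*h - 2
(5) = 4*(-(4*x - 3)^2*(4*x + 1) + 2*(12*x - 5)*(2*x^2 - 3*x + 1))/(2*x^2 - 3*x + 1)^3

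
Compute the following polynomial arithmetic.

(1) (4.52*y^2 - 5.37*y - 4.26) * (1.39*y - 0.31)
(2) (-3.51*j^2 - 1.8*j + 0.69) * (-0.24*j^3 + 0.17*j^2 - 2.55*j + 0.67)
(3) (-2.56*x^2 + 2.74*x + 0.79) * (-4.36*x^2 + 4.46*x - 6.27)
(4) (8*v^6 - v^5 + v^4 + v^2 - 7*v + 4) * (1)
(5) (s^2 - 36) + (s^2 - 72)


(1) = 6.2828*y^3 - 8.8655*y^2 - 4.2567*y + 1.3206
(2) = 0.8424*j^5 - 0.1647*j^4 + 8.4789*j^3 + 2.3556*j^2 - 2.9655*j + 0.4623
(3) = 11.1616*x^4 - 23.364*x^3 + 24.8272*x^2 - 13.6564*x - 4.9533
(4) = 8*v^6 - v^5 + v^4 + v^2 - 7*v + 4
(5) = 2*s^2 - 108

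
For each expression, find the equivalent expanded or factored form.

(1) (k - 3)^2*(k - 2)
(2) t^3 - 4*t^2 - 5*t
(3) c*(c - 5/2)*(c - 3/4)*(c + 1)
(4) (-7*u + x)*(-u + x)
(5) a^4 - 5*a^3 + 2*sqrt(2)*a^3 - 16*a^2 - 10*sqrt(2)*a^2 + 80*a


(1) = k^3 - 8*k^2 + 21*k - 18
(2) = t*(t - 5)*(t + 1)
(3) = c^4 - 9*c^3/4 - 11*c^2/8 + 15*c/8
(4) = 7*u^2 - 8*u*x + x^2
(5) = a*(a - 5)*(a - 2*sqrt(2))*(a + 4*sqrt(2))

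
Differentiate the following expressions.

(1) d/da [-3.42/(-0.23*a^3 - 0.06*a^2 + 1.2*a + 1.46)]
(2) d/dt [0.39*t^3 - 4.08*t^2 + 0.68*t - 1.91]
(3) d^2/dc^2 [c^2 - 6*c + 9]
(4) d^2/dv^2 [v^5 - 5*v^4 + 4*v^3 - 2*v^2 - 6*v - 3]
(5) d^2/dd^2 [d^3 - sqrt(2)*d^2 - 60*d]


(1) = (-2.3598*a^2 - 0.4104*a + 4.104)/(0.23*a^3 + 0.06*a^2 - 1.2*a - 1.46)^2
(2) = 1.17*t^2 - 8.16*t + 0.68
(3) = 2
(4) = 20*v^3 - 60*v^2 + 24*v - 4
(5) = 6*d - 2*sqrt(2)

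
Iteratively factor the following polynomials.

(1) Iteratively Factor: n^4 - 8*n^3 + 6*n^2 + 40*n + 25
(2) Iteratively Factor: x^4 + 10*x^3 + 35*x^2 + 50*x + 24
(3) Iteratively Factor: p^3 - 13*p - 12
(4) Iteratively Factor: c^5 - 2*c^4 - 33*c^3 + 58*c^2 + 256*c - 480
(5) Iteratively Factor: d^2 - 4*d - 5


(1) = (n + 1)*(n^3 - 9*n^2 + 15*n + 25) = (n - 5)*(n + 1)*(n^2 - 4*n - 5) = (n - 5)*(n + 1)^2*(n - 5)
(2) = (x + 1)*(x^3 + 9*x^2 + 26*x + 24) = (x + 1)*(x + 2)*(x^2 + 7*x + 12) = (x + 1)*(x + 2)*(x + 4)*(x + 3)
(3) = (p - 4)*(p^2 + 4*p + 3) = (p - 4)*(p + 3)*(p + 1)
(4) = (c + 4)*(c^4 - 6*c^3 - 9*c^2 + 94*c - 120) = (c - 3)*(c + 4)*(c^3 - 3*c^2 - 18*c + 40) = (c - 5)*(c - 3)*(c + 4)*(c^2 + 2*c - 8) = (c - 5)*(c - 3)*(c - 2)*(c + 4)*(c + 4)
(5) = (d - 5)*(d + 1)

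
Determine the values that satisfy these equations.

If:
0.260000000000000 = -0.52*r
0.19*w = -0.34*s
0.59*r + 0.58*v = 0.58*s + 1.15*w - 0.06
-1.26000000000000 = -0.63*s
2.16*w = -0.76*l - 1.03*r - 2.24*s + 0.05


Then:
l = 5.02
r = -0.50
s = 2.00
v = -4.69
w = -3.58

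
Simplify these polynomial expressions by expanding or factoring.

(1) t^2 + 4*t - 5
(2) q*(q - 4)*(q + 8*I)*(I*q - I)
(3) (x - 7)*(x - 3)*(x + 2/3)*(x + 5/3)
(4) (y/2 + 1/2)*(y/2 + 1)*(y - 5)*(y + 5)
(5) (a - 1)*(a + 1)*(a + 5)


(1) = (t - 1)*(t + 5)
(2) = I*q^4 - 8*q^3 - 5*I*q^3 + 40*q^2 + 4*I*q^2 - 32*q
(3) = x^4 - 23*x^3/3 - 11*x^2/9 + 341*x/9 + 70/3
(4) = y^4/4 + 3*y^3/4 - 23*y^2/4 - 75*y/4 - 25/2
(5) = a^3 + 5*a^2 - a - 5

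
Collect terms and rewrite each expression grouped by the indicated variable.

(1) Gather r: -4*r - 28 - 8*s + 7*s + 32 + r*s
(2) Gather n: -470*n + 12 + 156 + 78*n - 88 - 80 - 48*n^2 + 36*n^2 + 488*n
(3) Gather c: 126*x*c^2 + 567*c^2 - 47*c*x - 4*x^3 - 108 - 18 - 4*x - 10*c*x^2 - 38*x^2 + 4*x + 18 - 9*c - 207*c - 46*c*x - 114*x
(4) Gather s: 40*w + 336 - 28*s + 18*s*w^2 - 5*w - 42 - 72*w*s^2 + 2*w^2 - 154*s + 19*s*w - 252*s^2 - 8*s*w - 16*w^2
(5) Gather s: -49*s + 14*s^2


(1) = r*(s - 4) - s + 4
(2) = -12*n^2 + 96*n
(3) = c^2*(126*x + 567) + c*(-10*x^2 - 93*x - 216) - 4*x^3 - 38*x^2 - 114*x - 108
(4) = s^2*(-72*w - 252) + s*(18*w^2 + 11*w - 182) - 14*w^2 + 35*w + 294
(5) = 14*s^2 - 49*s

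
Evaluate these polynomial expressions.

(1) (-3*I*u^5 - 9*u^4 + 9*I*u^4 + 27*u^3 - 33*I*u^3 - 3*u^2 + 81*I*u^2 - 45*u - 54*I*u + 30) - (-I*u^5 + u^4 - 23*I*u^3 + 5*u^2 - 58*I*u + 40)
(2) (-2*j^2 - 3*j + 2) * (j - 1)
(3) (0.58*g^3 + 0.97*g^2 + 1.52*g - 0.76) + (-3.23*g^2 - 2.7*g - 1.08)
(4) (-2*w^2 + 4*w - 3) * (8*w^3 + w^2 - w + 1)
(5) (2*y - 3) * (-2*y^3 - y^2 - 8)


(1) = -2*I*u^5 - 10*u^4 + 9*I*u^4 + 27*u^3 - 10*I*u^3 - 8*u^2 + 81*I*u^2 - 45*u + 4*I*u - 10
(2) = -2*j^3 - j^2 + 5*j - 2
(3) = 0.58*g^3 - 2.26*g^2 - 1.18*g - 1.84
(4) = -16*w^5 + 30*w^4 - 18*w^3 - 9*w^2 + 7*w - 3
(5) = -4*y^4 + 4*y^3 + 3*y^2 - 16*y + 24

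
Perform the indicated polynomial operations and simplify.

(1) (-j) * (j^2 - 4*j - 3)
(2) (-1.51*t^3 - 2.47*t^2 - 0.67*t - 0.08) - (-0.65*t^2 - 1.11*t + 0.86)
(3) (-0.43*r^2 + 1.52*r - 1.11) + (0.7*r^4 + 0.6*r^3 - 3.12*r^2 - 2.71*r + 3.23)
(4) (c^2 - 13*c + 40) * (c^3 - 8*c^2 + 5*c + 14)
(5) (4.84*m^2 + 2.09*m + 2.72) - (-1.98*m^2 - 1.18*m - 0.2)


(1) = -j^3 + 4*j^2 + 3*j
(2) = -1.51*t^3 - 1.82*t^2 + 0.44*t - 0.94
(3) = 0.7*r^4 + 0.6*r^3 - 3.55*r^2 - 1.19*r + 2.12
(4) = c^5 - 21*c^4 + 149*c^3 - 371*c^2 + 18*c + 560
(5) = 6.82*m^2 + 3.27*m + 2.92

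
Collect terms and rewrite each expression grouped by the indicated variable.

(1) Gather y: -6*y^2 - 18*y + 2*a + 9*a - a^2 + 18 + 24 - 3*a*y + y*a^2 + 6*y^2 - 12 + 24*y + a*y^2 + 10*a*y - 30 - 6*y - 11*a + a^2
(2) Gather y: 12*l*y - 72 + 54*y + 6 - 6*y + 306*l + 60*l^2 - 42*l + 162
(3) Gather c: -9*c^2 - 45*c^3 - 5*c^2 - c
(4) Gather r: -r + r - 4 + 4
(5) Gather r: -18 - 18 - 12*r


(1) = a*y^2 + y*(a^2 + 7*a)
(2) = 60*l^2 + 264*l + y*(12*l + 48) + 96
(3) = -45*c^3 - 14*c^2 - c
(4) = 0
(5) = -12*r - 36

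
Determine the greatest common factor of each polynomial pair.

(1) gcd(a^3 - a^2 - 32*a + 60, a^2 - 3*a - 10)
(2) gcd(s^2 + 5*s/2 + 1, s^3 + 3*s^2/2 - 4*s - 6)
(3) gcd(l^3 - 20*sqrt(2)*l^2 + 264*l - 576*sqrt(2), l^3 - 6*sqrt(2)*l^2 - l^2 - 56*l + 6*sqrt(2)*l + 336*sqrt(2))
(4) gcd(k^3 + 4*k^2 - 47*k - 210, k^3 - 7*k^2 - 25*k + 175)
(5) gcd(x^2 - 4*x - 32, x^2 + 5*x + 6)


(1) = a - 5
(2) = s + 2
(3) = l - 6*sqrt(2)
(4) = gcd((k - 7)*(k + 5)*(k + 6), (k - 7)*(k - 5)*(k + 5)) = k^2 - 2*k - 35
(5) = 1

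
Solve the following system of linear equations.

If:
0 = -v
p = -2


Then:
p = -2
v = 0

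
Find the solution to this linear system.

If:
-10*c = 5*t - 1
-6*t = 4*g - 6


Then:
c = 1/10 - t/2
g = 3/2 - 3*t/2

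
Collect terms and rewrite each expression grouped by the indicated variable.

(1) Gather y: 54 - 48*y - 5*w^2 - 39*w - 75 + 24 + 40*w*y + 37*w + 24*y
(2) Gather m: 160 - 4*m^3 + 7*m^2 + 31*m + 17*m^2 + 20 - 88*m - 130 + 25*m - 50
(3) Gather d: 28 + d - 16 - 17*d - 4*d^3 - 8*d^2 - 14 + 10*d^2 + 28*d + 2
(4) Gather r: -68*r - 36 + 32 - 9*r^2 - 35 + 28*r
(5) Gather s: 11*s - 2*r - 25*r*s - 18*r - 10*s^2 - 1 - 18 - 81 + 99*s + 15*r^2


(1) = -5*w^2 - 2*w + y*(40*w - 24) + 3
(2) = -4*m^3 + 24*m^2 - 32*m
(3) = -4*d^3 + 2*d^2 + 12*d
(4) = -9*r^2 - 40*r - 39
(5) = 15*r^2 - 20*r - 10*s^2 + s*(110 - 25*r) - 100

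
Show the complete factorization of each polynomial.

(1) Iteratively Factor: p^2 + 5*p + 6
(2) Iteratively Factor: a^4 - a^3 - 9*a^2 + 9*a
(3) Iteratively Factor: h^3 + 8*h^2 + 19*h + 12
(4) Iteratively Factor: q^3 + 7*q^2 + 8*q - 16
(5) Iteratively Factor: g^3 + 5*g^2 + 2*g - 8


(1) = (p + 2)*(p + 3)
(2) = (a)*(a^3 - a^2 - 9*a + 9) = a*(a - 3)*(a^2 + 2*a - 3) = a*(a - 3)*(a - 1)*(a + 3)
(3) = (h + 3)*(h^2 + 5*h + 4) = (h + 3)*(h + 4)*(h + 1)
(4) = (q + 4)*(q^2 + 3*q - 4) = (q + 4)^2*(q - 1)
(5) = (g + 4)*(g^2 + g - 2) = (g + 2)*(g + 4)*(g - 1)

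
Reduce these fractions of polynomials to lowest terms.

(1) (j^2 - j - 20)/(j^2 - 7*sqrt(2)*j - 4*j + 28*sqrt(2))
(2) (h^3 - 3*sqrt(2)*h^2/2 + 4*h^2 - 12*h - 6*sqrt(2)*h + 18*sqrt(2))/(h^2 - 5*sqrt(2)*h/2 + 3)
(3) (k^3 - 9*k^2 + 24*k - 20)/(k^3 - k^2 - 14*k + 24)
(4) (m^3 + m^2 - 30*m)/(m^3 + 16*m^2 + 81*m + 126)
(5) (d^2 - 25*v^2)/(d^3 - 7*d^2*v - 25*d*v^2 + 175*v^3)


(1) = (j^2 - j - 20)/(j^2 + j*(-7*sqrt(2) - 4) + 28*sqrt(2))
(2) = (4*h^2 + 16*h - 48)/(4*h - 4*sqrt(2))
(3) = (k^2 - 7*k + 10)/(k^2 + k - 12)
(4) = (m^2 - 5*m)/(m^2 + 10*m + 21)
(5) = -1/(-d + 7*v)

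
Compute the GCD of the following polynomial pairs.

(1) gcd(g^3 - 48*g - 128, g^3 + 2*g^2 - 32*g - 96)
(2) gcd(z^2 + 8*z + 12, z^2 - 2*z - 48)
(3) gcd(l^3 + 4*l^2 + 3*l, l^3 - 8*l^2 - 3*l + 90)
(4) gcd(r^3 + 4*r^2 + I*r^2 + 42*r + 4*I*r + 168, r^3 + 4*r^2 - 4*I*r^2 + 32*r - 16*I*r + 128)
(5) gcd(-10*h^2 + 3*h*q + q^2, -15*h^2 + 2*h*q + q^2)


(1) = g^2 + 8*g + 16
(2) = gcd((z + 2)*(z + 6), (z - 8)*(z + 6)) = z + 6
(3) = l + 3
(4) = r + 4
(5) = 5*h + q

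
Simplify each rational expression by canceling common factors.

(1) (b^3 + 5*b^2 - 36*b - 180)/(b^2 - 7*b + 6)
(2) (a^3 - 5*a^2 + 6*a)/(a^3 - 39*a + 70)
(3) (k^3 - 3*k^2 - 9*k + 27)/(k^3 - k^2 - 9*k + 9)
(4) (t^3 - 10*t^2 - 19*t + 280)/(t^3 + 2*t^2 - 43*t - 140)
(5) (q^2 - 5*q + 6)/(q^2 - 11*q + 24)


(1) = (b^2 + 11*b + 30)/(b - 1)
(2) = (a^2 - 3*a)/(a^2 + 2*a - 35)
(3) = (k - 3)/(k - 1)
(4) = (t - 8)/(t + 4)
(5) = (q - 2)/(q - 8)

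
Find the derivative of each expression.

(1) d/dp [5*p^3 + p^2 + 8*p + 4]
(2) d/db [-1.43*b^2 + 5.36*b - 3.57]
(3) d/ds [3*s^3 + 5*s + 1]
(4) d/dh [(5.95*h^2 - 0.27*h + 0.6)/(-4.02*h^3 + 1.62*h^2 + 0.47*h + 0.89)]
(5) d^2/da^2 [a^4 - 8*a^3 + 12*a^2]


(1) = 15*p^2 + 2*p + 8
(2) = 5.36 - 2.86*b
(3) = 9*s^2 + 5
(4) = (23.919*h^4 - 2.1708*h^3 + 10.4699*h^2 + 8.647*h - 0.5223)/(16.1604*h^6 - 13.0248*h^5 - 1.1544*h^4 - 5.6328*h^3 + 3.1045*h^2 + 0.8366*h + 0.7921)
(5) = 12*a^2 - 48*a + 24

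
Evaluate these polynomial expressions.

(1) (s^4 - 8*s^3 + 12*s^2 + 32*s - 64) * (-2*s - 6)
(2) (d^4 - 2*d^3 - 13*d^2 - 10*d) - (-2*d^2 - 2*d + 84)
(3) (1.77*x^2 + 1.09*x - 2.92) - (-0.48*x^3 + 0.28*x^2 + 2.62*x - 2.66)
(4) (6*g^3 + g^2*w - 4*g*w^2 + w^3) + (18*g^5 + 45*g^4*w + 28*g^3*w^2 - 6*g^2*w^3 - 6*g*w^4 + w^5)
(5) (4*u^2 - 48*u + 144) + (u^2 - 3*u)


(1) = -2*s^5 + 10*s^4 + 24*s^3 - 136*s^2 - 64*s + 384
(2) = d^4 - 2*d^3 - 11*d^2 - 8*d - 84
(3) = 0.48*x^3 + 1.49*x^2 - 1.53*x - 0.26
(4) = 18*g^5 + 45*g^4*w + 28*g^3*w^2 + 6*g^3 - 6*g^2*w^3 + g^2*w - 6*g*w^4 - 4*g*w^2 + w^5 + w^3
(5) = 5*u^2 - 51*u + 144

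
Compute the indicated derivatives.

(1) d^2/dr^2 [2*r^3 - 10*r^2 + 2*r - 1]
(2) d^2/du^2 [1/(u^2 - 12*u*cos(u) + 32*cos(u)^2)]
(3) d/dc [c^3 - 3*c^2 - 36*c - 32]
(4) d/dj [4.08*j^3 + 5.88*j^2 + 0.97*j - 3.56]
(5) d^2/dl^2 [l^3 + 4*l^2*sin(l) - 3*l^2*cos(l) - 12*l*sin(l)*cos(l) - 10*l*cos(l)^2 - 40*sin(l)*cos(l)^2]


(1) = 12*r - 20
(2) = 2*((u^2 - 12*u*cos(u) + 32*cos(u)^2)*(-6*u*cos(u) - 64*sin(u)^2 - 12*sin(u) + 31) + 4*(6*u*sin(u) + u - 16*sin(2*u) - 6*cos(u))^2)/((u - 8*cos(u))^3*(u - 4*cos(u))^3)
(3) = 3*c^2 - 6*c - 36
(4) = 12.24*j^2 + 11.76*j + 0.97
(5) = -4*l^2*sin(l) + 3*l^2*cos(l) + 12*l*sin(l) + 24*l*sin(2*l) + 16*l*cos(l) + 20*l*cos(2*l) + 6*l + 18*sin(l) + 20*sin(2*l) + 90*sin(3*l) - 6*cos(l) - 24*cos(2*l)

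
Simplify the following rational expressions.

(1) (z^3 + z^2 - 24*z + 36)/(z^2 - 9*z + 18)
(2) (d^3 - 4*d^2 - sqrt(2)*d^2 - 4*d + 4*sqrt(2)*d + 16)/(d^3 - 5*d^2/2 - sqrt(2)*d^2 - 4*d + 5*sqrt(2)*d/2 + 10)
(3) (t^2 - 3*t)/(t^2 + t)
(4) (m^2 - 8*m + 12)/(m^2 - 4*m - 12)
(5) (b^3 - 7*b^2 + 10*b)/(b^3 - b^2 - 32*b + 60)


(1) = (z^2 + 4*z - 12)/(z - 6)
(2) = (2*d - 8)/(2*d - 5)
(3) = (t - 3)/(t + 1)
(4) = (m - 2)/(m + 2)
(5) = b/(b + 6)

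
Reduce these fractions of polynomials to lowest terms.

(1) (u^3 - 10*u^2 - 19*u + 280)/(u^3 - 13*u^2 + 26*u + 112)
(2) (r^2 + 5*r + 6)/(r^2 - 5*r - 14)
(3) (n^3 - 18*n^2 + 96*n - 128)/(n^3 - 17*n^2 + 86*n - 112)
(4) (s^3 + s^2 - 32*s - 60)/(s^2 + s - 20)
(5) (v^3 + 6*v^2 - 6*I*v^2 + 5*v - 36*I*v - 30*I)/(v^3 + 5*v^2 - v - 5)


(1) = (u + 5)/(u + 2)
(2) = (r + 3)/(r - 7)
(3) = (n - 8)/(n - 7)
(4) = (s^2 - 4*s - 12)/(s - 4)
(5) = (v - 6*I)/(v - 1)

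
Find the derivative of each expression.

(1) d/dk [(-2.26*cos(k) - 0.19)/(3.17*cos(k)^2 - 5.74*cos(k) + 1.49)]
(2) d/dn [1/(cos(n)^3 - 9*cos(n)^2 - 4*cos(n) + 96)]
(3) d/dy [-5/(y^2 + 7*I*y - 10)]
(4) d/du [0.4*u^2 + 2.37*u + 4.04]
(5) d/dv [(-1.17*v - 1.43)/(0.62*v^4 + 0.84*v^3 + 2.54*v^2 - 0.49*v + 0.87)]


(1) = (-7.1642*cos(k)^2 - 1.2046*cos(k) + 4.458)*sin(k)/(10.0489*cos(k)^4 - 36.3916*cos(k)^3 + 42.3942*cos(k)^2 - 17.1052*cos(k) + 2.2201)
(2) = (3*cos(n)^2 - 18*cos(n) - 4)*sin(n)/(cos(n)^3 - 9*cos(n)^2 - 4*cos(n) + 96)^2
(3) = 5*(2*y + 7*I)/(y^2 + 7*I*y - 10)^2
(4) = 0.8*u + 2.37
(5) = (2.1762*v^4 + 5.512*v^3 + 6.5754*v^2 + 7.2644*v - 1.7186)/(0.3844*v^8 + 1.0416*v^7 + 3.8552*v^6 + 3.6596*v^5 + 6.7072*v^4 - 1.0276*v^3 + 4.6597*v^2 - 0.8526*v + 0.7569)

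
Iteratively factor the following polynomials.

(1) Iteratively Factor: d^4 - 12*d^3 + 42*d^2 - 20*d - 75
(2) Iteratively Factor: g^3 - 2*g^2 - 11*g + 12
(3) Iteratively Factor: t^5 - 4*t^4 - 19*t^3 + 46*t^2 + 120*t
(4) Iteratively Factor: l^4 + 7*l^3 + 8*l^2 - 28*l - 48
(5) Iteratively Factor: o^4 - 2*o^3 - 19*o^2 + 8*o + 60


(1) = (d - 3)*(d^3 - 9*d^2 + 15*d + 25) = (d - 5)*(d - 3)*(d^2 - 4*d - 5) = (d - 5)^2*(d - 3)*(d + 1)
(2) = (g - 1)*(g^2 - g - 12) = (g - 4)*(g - 1)*(g + 3)
(3) = (t - 4)*(t^4 - 19*t^2 - 30*t) = (t - 4)*(t + 2)*(t^3 - 2*t^2 - 15*t) = (t - 5)*(t - 4)*(t + 2)*(t^2 + 3*t) = t*(t - 5)*(t - 4)*(t + 2)*(t + 3)
(4) = (l - 2)*(l^3 + 9*l^2 + 26*l + 24) = (l - 2)*(l + 3)*(l^2 + 6*l + 8) = (l - 2)*(l + 2)*(l + 3)*(l + 4)
(5) = (o + 3)*(o^3 - 5*o^2 - 4*o + 20) = (o + 2)*(o + 3)*(o^2 - 7*o + 10) = (o - 5)*(o + 2)*(o + 3)*(o - 2)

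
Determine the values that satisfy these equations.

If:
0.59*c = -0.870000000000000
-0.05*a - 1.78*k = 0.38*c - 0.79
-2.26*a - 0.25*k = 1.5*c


Then:
a = 0.90
c = -1.47
k = 0.73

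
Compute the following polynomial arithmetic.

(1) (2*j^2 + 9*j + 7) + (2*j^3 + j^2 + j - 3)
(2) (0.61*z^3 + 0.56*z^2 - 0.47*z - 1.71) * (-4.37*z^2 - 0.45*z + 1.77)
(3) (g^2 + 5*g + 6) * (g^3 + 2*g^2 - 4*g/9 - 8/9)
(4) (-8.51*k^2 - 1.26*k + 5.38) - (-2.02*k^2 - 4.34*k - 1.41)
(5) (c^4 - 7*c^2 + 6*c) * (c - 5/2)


(1) = 2*j^3 + 3*j^2 + 10*j + 4
(2) = -2.6657*z^5 - 2.7217*z^4 + 2.8816*z^3 + 8.6754*z^2 - 0.0624*z - 3.0267
(3) = g^5 + 7*g^4 + 140*g^3/9 + 80*g^2/9 - 64*g/9 - 16/3
(4) = -6.49*k^2 + 3.08*k + 6.79
(5) = c^5 - 5*c^4/2 - 7*c^3 + 47*c^2/2 - 15*c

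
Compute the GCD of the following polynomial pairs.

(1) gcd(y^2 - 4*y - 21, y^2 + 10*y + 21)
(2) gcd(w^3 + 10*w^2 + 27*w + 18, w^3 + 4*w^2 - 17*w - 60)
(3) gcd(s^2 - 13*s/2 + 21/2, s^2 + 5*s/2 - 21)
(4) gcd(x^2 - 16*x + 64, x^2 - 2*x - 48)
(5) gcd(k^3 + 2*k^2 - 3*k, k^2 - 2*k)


(1) = y + 3
(2) = w + 3
(3) = s - 7/2
(4) = x - 8
(5) = k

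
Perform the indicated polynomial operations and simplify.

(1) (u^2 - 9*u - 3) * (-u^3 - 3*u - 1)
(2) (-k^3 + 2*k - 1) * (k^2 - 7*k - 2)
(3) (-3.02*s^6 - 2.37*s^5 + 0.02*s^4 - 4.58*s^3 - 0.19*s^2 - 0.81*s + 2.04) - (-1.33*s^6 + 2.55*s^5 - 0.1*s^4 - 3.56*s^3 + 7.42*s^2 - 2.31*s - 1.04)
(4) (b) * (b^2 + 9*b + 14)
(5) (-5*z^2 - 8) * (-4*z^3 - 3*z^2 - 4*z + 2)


(1) = -u^5 + 9*u^4 + 26*u^2 + 18*u + 3
(2) = -k^5 + 7*k^4 + 4*k^3 - 15*k^2 + 3*k + 2
(3) = -1.69*s^6 - 4.92*s^5 + 0.12*s^4 - 1.02*s^3 - 7.61*s^2 + 1.5*s + 3.08
(4) = b^3 + 9*b^2 + 14*b
(5) = 20*z^5 + 15*z^4 + 52*z^3 + 14*z^2 + 32*z - 16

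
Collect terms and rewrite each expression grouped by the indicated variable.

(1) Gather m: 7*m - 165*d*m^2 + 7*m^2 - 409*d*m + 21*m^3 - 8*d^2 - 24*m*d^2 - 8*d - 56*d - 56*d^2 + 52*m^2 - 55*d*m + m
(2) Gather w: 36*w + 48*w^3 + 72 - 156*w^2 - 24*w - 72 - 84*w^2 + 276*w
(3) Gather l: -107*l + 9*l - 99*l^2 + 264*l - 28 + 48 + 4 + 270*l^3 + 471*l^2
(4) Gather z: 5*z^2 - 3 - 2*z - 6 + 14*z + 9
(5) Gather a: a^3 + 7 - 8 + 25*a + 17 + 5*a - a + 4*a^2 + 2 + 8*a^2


(1) = -64*d^2 - 64*d + 21*m^3 + m^2*(59 - 165*d) + m*(-24*d^2 - 464*d + 8)
(2) = 48*w^3 - 240*w^2 + 288*w
(3) = 270*l^3 + 372*l^2 + 166*l + 24
(4) = 5*z^2 + 12*z
(5) = a^3 + 12*a^2 + 29*a + 18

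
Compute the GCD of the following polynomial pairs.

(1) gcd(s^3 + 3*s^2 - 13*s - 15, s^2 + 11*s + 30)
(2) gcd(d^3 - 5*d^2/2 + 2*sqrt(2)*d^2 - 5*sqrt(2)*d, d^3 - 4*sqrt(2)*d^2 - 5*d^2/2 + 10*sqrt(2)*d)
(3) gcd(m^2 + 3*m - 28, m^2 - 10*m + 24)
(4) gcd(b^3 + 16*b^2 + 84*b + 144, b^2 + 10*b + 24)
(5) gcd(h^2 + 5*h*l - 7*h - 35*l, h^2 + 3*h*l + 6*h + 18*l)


(1) = gcd((s - 3)*(s + 1)*(s + 5), (s + 5)*(s + 6)) = s + 5
(2) = gcd(d*(d - 5/2)*(d + 2*sqrt(2)), d*(d - 5/2)*(d - 4*sqrt(2))) = d^2 - 5*d/2
(3) = m - 4
(4) = gcd((b + 4)*(b + 6)^2, (b + 4)*(b + 6)) = b^2 + 10*b + 24
(5) = gcd((h - 7)*(h + 5*l), (h + 6)*(h + 3*l)) = 1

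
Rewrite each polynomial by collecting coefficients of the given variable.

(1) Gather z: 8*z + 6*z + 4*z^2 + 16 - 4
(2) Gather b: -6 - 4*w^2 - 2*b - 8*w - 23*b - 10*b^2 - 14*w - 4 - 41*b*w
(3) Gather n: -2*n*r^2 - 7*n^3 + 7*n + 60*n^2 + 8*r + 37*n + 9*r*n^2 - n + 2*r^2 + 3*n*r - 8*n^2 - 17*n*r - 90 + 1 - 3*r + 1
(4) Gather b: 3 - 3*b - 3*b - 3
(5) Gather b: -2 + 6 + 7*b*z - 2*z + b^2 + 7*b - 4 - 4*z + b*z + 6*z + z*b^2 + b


(1) = 4*z^2 + 14*z + 12
(2) = -10*b^2 + b*(-41*w - 25) - 4*w^2 - 22*w - 10
(3) = -7*n^3 + n^2*(9*r + 52) + n*(-2*r^2 - 14*r + 43) + 2*r^2 + 5*r - 88
(4) = -6*b
(5) = b^2*(z + 1) + b*(8*z + 8)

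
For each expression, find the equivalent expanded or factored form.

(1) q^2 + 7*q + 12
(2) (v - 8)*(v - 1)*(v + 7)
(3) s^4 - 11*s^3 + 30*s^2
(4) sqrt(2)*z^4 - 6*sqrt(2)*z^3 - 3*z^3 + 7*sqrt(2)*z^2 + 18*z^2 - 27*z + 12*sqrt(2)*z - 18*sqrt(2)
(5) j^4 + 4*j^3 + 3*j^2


(1) = (q + 3)*(q + 4)
(2) = v^3 - 2*v^2 - 55*v + 56
(3) = s^2*(s - 6)*(s - 5)
(4) = (z - 3)^2*(z - 2*sqrt(2))*(sqrt(2)*z + 1)
(5) = j^2*(j + 1)*(j + 3)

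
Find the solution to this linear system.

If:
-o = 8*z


Then:
o = -8*z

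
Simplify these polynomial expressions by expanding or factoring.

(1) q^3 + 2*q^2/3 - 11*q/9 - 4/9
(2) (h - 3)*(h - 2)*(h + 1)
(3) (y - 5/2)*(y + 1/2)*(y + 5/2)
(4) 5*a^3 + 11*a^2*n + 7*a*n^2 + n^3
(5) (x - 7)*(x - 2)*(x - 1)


(1) = (q - 1)*(q + 1/3)*(q + 4/3)
(2) = h^3 - 4*h^2 + h + 6
(3) = y^3 + y^2/2 - 25*y/4 - 25/8
(4) = (a + n)^2*(5*a + n)
(5) = x^3 - 10*x^2 + 23*x - 14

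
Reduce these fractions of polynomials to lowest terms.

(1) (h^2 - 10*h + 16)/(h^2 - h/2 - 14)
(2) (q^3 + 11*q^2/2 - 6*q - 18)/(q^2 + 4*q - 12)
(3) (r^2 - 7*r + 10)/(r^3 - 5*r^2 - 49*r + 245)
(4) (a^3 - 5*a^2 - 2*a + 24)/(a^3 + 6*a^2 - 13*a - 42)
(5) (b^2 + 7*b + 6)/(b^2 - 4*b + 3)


(1) = (2*h^2 - 20*h + 32)/(2*h^2 - h - 28)
(2) = q + 3/2
(3) = (r - 2)/(r^2 - 49)
(4) = (a - 4)/(a + 7)
(5) = (b^2 + 7*b + 6)/(b^2 - 4*b + 3)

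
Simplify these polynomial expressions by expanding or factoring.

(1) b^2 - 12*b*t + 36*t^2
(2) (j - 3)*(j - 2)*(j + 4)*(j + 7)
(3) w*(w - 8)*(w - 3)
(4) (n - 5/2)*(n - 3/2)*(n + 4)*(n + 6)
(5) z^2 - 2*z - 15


(1) = (b - 6*t)^2
(2) = j^4 + 6*j^3 - 21*j^2 - 74*j + 168
(3) = w^3 - 11*w^2 + 24*w
(4) = n^4 + 6*n^3 - 49*n^2/4 - 117*n/2 + 90
(5) = (z - 5)*(z + 3)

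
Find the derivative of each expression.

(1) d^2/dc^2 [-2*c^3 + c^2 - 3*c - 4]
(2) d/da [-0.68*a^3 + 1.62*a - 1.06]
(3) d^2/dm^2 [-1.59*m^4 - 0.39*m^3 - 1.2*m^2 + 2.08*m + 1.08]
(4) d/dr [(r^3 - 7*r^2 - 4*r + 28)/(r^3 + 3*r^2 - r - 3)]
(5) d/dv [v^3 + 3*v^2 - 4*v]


(1) = 2 - 12*c
(2) = 1.62 - 2.04*a^2
(3) = -19.08*m^2 - 2.34*m - 2.4
(4) = 2*(5*r^4 + 3*r^3 - 37*r^2 - 63*r + 20)/(r^6 + 6*r^5 + 7*r^4 - 12*r^3 - 17*r^2 + 6*r + 9)
(5) = 3*v^2 + 6*v - 4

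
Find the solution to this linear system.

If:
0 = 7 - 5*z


Then:
z = 7/5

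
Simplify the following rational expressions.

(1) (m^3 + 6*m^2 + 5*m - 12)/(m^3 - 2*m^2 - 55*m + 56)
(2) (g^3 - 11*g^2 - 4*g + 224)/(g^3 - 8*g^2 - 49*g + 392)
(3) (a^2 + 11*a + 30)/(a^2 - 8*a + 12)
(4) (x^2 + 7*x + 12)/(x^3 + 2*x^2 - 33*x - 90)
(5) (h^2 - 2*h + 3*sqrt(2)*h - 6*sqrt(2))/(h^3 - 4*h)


(1) = (m^2 + 7*m + 12)/(m^2 - m - 56)
(2) = (g + 4)/(g + 7)
(3) = (a^2 + 11*a + 30)/(a^2 - 8*a + 12)
(4) = (x + 4)/(x^2 - x - 30)
(5) = (h + 3*sqrt(2))/(h^2 + 2*h)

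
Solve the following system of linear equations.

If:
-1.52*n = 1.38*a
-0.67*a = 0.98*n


Then:
a = 0.00
n = 0.00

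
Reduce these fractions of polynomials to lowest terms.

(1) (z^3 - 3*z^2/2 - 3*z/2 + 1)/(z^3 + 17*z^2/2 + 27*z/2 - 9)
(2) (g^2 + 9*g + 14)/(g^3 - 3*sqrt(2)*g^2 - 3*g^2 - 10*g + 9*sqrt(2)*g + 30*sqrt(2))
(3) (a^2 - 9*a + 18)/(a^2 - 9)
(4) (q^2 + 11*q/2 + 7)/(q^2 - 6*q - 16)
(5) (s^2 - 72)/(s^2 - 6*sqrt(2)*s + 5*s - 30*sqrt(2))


(1) = (z^2 - z - 2)/(z^2 + 9*z + 18)
(2) = (g + 7)/(g^2 + g*(-5 - 3*sqrt(2)) + 15*sqrt(2))
(3) = (a - 6)/(a + 3)
(4) = (2*q + 7)/(2*q - 16)
(5) = (s + 6*sqrt(2))/(s + 5)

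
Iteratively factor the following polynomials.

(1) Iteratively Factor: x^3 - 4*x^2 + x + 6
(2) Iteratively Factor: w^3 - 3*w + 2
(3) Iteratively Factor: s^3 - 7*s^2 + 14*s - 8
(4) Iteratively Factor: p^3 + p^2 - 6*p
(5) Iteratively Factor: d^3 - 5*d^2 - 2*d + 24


(1) = (x + 1)*(x^2 - 5*x + 6) = (x - 2)*(x + 1)*(x - 3)
(2) = (w + 2)*(w^2 - 2*w + 1) = (w - 1)*(w + 2)*(w - 1)
(3) = (s - 1)*(s^2 - 6*s + 8) = (s - 4)*(s - 1)*(s - 2)
(4) = (p - 2)*(p^2 + 3*p) = p*(p - 2)*(p + 3)
(5) = (d - 3)*(d^2 - 2*d - 8) = (d - 4)*(d - 3)*(d + 2)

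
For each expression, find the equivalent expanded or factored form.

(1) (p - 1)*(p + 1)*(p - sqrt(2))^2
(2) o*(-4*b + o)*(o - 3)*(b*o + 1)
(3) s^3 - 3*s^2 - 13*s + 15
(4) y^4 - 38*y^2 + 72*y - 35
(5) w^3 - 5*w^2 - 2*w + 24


(1) = p^4 - 2*sqrt(2)*p^3 + p^2 + 2*sqrt(2)*p - 2
(2) = -4*b^2*o^3 + 12*b^2*o^2 + b*o^4 - 3*b*o^3 - 4*b*o^2 + 12*b*o + o^3 - 3*o^2
(3) = (s - 5)*(s - 1)*(s + 3)
(4) = (y - 5)*(y - 1)^2*(y + 7)
(5) = (w - 4)*(w - 3)*(w + 2)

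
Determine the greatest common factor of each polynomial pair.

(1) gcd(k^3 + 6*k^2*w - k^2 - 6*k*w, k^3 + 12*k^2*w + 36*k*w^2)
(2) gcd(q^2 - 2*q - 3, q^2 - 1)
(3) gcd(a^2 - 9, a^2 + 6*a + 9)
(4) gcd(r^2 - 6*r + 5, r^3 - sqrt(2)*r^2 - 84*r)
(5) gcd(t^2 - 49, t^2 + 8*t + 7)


(1) = k^2 + 6*k*w
(2) = gcd((q - 3)*(q + 1), (q - 1)*(q + 1)) = q + 1
(3) = a + 3
(4) = 1
(5) = gcd((t - 7)*(t + 7), (t + 1)*(t + 7)) = t + 7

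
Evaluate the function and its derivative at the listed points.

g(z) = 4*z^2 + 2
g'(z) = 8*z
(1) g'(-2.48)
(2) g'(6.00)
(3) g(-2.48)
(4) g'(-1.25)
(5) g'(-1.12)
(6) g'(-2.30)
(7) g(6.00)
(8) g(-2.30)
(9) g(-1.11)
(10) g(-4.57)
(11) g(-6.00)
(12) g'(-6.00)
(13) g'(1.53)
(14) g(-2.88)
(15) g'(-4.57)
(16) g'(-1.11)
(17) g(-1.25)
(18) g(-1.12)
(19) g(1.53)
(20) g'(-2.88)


(1) = -19.84
(2) = 48.00
(3) = 26.60
(4) = -10.00
(5) = -8.96
(6) = -18.40
(7) = 146.00
(8) = 23.16
(9) = 6.93
(10) = 85.54
(11) = 146.00
(12) = -48.00
(13) = 12.24
(14) = 35.18
(15) = -36.56
(16) = -8.88
(17) = 8.25
(18) = 7.02
(19) = 11.36
(20) = -23.04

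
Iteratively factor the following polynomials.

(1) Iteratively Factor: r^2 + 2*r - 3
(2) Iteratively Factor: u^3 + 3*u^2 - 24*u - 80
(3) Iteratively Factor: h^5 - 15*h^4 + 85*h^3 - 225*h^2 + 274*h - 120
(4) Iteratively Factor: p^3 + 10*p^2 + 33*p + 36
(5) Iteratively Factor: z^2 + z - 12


(1) = (r - 1)*(r + 3)
(2) = (u + 4)*(u^2 - u - 20) = (u + 4)^2*(u - 5)
(3) = (h - 5)*(h^4 - 10*h^3 + 35*h^2 - 50*h + 24) = (h - 5)*(h - 1)*(h^3 - 9*h^2 + 26*h - 24) = (h - 5)*(h - 2)*(h - 1)*(h^2 - 7*h + 12) = (h - 5)*(h - 3)*(h - 2)*(h - 1)*(h - 4)
(4) = (p + 3)*(p^2 + 7*p + 12) = (p + 3)*(p + 4)*(p + 3)
(5) = (z - 3)*(z + 4)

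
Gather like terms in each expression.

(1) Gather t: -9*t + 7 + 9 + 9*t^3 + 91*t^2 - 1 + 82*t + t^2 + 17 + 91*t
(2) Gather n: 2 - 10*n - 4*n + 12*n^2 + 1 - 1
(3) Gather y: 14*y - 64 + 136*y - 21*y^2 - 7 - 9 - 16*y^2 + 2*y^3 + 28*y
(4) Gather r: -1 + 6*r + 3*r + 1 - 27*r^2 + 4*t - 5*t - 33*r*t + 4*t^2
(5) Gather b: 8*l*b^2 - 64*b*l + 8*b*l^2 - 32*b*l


(1) = 9*t^3 + 92*t^2 + 164*t + 32
(2) = 12*n^2 - 14*n + 2
(3) = 2*y^3 - 37*y^2 + 178*y - 80
(4) = -27*r^2 + r*(9 - 33*t) + 4*t^2 - t
(5) = 8*b^2*l + b*(8*l^2 - 96*l)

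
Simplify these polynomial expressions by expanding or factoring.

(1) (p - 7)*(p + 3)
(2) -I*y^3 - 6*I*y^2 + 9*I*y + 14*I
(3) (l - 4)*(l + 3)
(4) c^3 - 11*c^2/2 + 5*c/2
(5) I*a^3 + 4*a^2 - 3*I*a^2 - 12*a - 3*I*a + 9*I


(1) = p^2 - 4*p - 21
(2) = (y - 2)*(y + 7)*(-I*y - I)
(3) = l^2 - l - 12
(4) = c*(c - 5)*(c - 1/2)
(5) = (a - 3)*(a - 3*I)*(I*a + 1)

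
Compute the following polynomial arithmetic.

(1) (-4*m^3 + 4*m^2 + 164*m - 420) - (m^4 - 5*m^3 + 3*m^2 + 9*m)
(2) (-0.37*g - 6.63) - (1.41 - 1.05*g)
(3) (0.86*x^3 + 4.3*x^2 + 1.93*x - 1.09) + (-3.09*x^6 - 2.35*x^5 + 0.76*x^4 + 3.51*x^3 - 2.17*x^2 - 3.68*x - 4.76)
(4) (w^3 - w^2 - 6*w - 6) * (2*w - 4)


(1) = -m^4 + m^3 + m^2 + 155*m - 420
(2) = 0.68*g - 8.04
(3) = -3.09*x^6 - 2.35*x^5 + 0.76*x^4 + 4.37*x^3 + 2.13*x^2 - 1.75*x - 5.85
(4) = 2*w^4 - 6*w^3 - 8*w^2 + 12*w + 24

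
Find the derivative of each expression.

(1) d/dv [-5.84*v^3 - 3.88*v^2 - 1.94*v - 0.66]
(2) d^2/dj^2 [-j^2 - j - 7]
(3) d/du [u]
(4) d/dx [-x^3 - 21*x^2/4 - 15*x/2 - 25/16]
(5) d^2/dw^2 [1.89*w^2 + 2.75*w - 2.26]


(1) = -17.52*v^2 - 7.76*v - 1.94
(2) = -2
(3) = 1
(4) = -3*x^2 - 21*x/2 - 15/2
(5) = 3.78000000000000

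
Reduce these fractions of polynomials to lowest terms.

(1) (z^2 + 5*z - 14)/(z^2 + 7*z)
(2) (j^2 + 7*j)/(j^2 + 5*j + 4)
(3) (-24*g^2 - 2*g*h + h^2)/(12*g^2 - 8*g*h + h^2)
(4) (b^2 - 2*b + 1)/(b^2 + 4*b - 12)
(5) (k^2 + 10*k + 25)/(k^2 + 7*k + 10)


(1) = (z - 2)/z
(2) = (j^2 + 7*j)/(j^2 + 5*j + 4)
(3) = (-4*g - h)/(2*g - h)
(4) = (b^2 - 2*b + 1)/(b^2 + 4*b - 12)
(5) = (k + 5)/(k + 2)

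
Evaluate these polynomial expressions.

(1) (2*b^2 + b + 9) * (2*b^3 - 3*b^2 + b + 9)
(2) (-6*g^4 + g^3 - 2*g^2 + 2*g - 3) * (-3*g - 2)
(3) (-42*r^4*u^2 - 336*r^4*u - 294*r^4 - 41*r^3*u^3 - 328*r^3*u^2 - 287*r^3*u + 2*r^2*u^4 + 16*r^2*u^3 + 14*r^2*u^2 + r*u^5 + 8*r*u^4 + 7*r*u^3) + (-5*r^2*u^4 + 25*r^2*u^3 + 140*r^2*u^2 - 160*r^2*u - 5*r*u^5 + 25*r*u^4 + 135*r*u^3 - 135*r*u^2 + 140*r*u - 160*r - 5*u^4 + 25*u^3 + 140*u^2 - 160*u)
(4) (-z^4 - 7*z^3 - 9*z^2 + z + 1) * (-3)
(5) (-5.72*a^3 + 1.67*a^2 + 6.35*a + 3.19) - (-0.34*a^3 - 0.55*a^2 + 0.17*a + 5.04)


(1) = 4*b^5 - 4*b^4 + 17*b^3 - 8*b^2 + 18*b + 81
(2) = 18*g^5 + 9*g^4 + 4*g^3 - 2*g^2 + 5*g + 6
(3) = -42*r^4*u^2 - 336*r^4*u - 294*r^4 - 41*r^3*u^3 - 328*r^3*u^2 - 287*r^3*u - 3*r^2*u^4 + 41*r^2*u^3 + 154*r^2*u^2 - 160*r^2*u - 4*r*u^5 + 33*r*u^4 + 142*r*u^3 - 135*r*u^2 + 140*r*u - 160*r - 5*u^4 + 25*u^3 + 140*u^2 - 160*u
(4) = 3*z^4 + 21*z^3 + 27*z^2 - 3*z - 3
(5) = -5.38*a^3 + 2.22*a^2 + 6.18*a - 1.85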